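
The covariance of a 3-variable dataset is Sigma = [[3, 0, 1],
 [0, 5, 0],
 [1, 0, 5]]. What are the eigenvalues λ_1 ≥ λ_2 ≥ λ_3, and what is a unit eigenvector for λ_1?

Step 1 — characteristic polynomial p(λ) = det(λI - Sigma) = λ³ - tr·λ² + c_1·λ - det, where tr = trace, c_1 = sum of the principal 2×2 minors, det = det(Sigma):
  tr = 3 + 5 + 5 = 13,
  c_1 = (3·5 - (0)²) + (3·5 - (1)²) + (5·5 - (0)²) = 15 + 14 + 25 = 54,
  det = 3·(5·5 - (0)²) - (0)·((0)·5 - (0)·(1)) + (1)·((0)·(0) - 5·(1)) = 3·(25) - (0)·(0) + (1)·(-5) = 70.
  So p(λ) = λ³ - 13λ² + 54λ - 70.
Step 2 — look for an integer root (rational root theorem: any rational root is an integer divisor of 70). Testing λ = 5:
  p(5) = 125 - 325 + 270 - 70 = 0  ✓
  Dividing out (λ - 5): p(λ) = (λ - 5)(λ² - 8λ + 14).
Step 3 — remaining eigenvalues from the quadratic λ² - 8λ + 14 = 0:
  Δ = 8² - 4·14 = 64 - 56 = 8,  λ = (8 ± √8)/2 = (8 ± 2.8284)/2 ≈ 5.4142 or 2.5858.
  Sorted: λ_1 = 5.4142,  λ_2 = 5,  λ_3 = 2.5858  (check: sum = 13 = tr ✓).

Step 4 — unit eigenvector for λ_1 ≈ 5.4142: v spans the null space of (Sigma - λ_1 I), whose rows are
  r_1 = (-2.4142, 0, 1),  r_2 = (0, -0.4142, 0),  r_3 = (1, 0, -0.4142).
  v is orthogonal to every row, so take v ∝ r_1 × r_2 = ((0)·(0) - (1)·(-0.4142), (1)·(0) - (-2.4142)·(0), (-2.4142)·(-0.4142) - (0)·(0)) ≈ (0.4142, 0, 1).
  Let u = (0.4142, 0, 1).
  ||u|| = √((0.4142)² + (0)² + (1)²) = √(1.1716) ≈ 1.0824,  v_1 = u/||u|| ≈ (0.3827, 0, 0.9239) (||v_1|| = 1).

λ_1 = 5.4142,  λ_2 = 5,  λ_3 = 2.5858;  v_1 ≈ (0.3827, 0, 0.9239)


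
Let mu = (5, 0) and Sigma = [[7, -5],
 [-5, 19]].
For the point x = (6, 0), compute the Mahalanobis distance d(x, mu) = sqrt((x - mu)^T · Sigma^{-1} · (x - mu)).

Step 1 — centre the observation: (x - mu) = (1, 0).

Step 2 — invert Sigma. det(Sigma) = 7·19 - (-5)² = 108.
  Sigma^{-1} = (1/det) · [[d, -b], [-b, a]] = [[0.1759, 0.0463],
 [0.0463, 0.0648]].

Step 3 — form the quadratic (x - mu)^T · Sigma^{-1} · (x - mu):
  Sigma^{-1} · (x - mu) = (0.1759, 0.0463).
  (x - mu)^T · [Sigma^{-1} · (x - mu)] = (1)·(0.1759) + (0)·(0.0463) = 0.1759.

Step 4 — take square root: d = √(0.1759) ≈ 0.4194.

d(x, mu) = √(0.1759) ≈ 0.4194


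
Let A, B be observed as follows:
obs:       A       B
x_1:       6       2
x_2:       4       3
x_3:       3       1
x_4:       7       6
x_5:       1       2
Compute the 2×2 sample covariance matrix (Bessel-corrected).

Step 1 — column means:
  mean(A) = (6 + 4 + 3 + 7 + 1) / 5 = 21/5 = 4.2
  mean(B) = (2 + 3 + 1 + 6 + 2) / 5 = 14/5 = 2.8

Step 2 — sample covariance S[i,j] = (1/(n-1)) · Σ_k (x_{k,i} - mean_i) · (x_{k,j} - mean_j), with n-1 = 4.
  S[A,A] = ((1.8)·(1.8) + (-0.2)·(-0.2) + (-1.2)·(-1.2) + (2.8)·(2.8) + (-3.2)·(-3.2)) / 4 = 22.8/4 = 5.7
  S[A,B] = ((1.8)·(-0.8) + (-0.2)·(0.2) + (-1.2)·(-1.8) + (2.8)·(3.2) + (-3.2)·(-0.8)) / 4 = 12.2/4 = 3.05
  S[B,B] = ((-0.8)·(-0.8) + (0.2)·(0.2) + (-1.8)·(-1.8) + (3.2)·(3.2) + (-0.8)·(-0.8)) / 4 = 14.8/4 = 3.7

S is symmetric (S[j,i] = S[i,j]). Assembling:

S = [[5.7, 3.05],
 [3.05, 3.7]]


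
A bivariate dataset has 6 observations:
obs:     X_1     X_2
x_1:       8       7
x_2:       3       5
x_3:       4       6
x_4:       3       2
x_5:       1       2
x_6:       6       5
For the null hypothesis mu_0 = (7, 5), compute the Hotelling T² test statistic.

Step 1 — sample mean vector:
  mean(X_1) = (8 + 3 + 4 + 3 + 1 + 6) / 6 = 25/6 = 4.1667
  mean(X_2) = (7 + 5 + 6 + 2 + 2 + 5) / 6 = 27/6 = 4.5
  x̄ = (4.1667, 4.5),  deviation x̄ - mu_0 = (4.1667, 4.5) - (7, 5) = (-2.8333, -0.5).

Step 2 — sample covariance matrix, S[i,j] = (1/(n-1)) · Σ_k (x_{k,i} - mean_i) · (x_{k,j} - mean_j), divisor n-1 = 5:
  S[X_1,X_1] = ((3.8333)·(3.8333) + (-1.1667)·(-1.1667) + (-0.1667)·(-0.1667) + (-1.1667)·(-1.1667) + (-3.1667)·(-3.1667) + (1.8333)·(1.8333)) / 5 = 30.8333/5 = 6.1667
  S[X_1,X_2] = ((3.8333)·(2.5) + (-1.1667)·(0.5) + (-0.1667)·(1.5) + (-1.1667)·(-2.5) + (-3.1667)·(-2.5) + (1.8333)·(0.5)) / 5 = 20.5/5 = 4.1
  S[X_2,X_2] = ((2.5)·(2.5) + (0.5)·(0.5) + (1.5)·(1.5) + (-2.5)·(-2.5) + (-2.5)·(-2.5) + (0.5)·(0.5)) / 5 = 21.5/5 = 4.3
  S = [[6.1667, 4.1],
 [4.1, 4.3]].

Step 3 — invert S. det(S) = 6.1667·4.3 - (4.1)² = 9.7067.
  S^{-1} = (1/det) · [[d, -b], [-b, a]] = [[0.443, -0.4224],
 [-0.4224, 0.6353]].

Step 4 — quadratic form (x̄ - mu_0)^T · S^{-1} · (x̄ - mu_0):
  S^{-1} · (x̄ - mu_0) = (-1.044, 0.8791),
  (x̄ - mu_0)^T · [...] = (-2.8333)·(-1.044) + (-0.5)·(0.8791) = 2.5183.

Step 5 — scale by n: T² = 6 · 2.5183 = 15.1099.

T² ≈ 15.1099


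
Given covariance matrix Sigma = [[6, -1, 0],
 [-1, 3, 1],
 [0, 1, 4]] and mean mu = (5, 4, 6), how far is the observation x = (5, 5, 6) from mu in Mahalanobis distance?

Step 1 — centre the observation: (x - mu) = (0, 1, 0).

Step 2 — invert Sigma (cofactor / det for 3×3, or solve directly):
  Sigma^{-1} = [[0.1774, 0.0645, -0.0161],
 [0.0645, 0.3871, -0.0968],
 [-0.0161, -0.0968, 0.2742]].

Step 3 — form the quadratic (x - mu)^T · Sigma^{-1} · (x - mu):
  Sigma^{-1} · (x - mu) = (0.0645, 0.3871, -0.0968).
  (x - mu)^T · [Sigma^{-1} · (x - mu)] = (0)·(0.0645) + (1)·(0.3871) + (0)·(-0.0968) = 0.3871.

Step 4 — take square root: d = √(0.3871) ≈ 0.6222.

d(x, mu) = √(0.3871) ≈ 0.6222


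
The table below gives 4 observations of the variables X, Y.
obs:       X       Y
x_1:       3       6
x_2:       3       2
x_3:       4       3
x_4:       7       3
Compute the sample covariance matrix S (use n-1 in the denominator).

Step 1 — column means:
  mean(X) = (3 + 3 + 4 + 7) / 4 = 17/4 = 4.25
  mean(Y) = (6 + 2 + 3 + 3) / 4 = 14/4 = 3.5

Step 2 — sample covariance S[i,j] = (1/(n-1)) · Σ_k (x_{k,i} - mean_i) · (x_{k,j} - mean_j), with n-1 = 3.
  S[X,X] = ((-1.25)·(-1.25) + (-1.25)·(-1.25) + (-0.25)·(-0.25) + (2.75)·(2.75)) / 3 = 10.75/3 = 3.5833
  S[X,Y] = ((-1.25)·(2.5) + (-1.25)·(-1.5) + (-0.25)·(-0.5) + (2.75)·(-0.5)) / 3 = -2.5/3 = -0.8333
  S[Y,Y] = ((2.5)·(2.5) + (-1.5)·(-1.5) + (-0.5)·(-0.5) + (-0.5)·(-0.5)) / 3 = 9/3 = 3

S is symmetric (S[j,i] = S[i,j]). Assembling:

S = [[3.5833, -0.8333],
 [-0.8333, 3]]


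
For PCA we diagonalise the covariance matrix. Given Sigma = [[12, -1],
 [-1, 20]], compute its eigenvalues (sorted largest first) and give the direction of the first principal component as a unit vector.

Step 1 — characteristic polynomial of 2×2 Sigma:
  det(Sigma - λI) = λ² - trace · λ + det = 0.
  trace = 12 + 20 = 32, det = 12·20 - (-1)² = 239.
Step 2 — discriminant:
  Δ = trace² - 4·det = 1024 - 956 = 68.
Step 3 — eigenvalues:
  λ = (trace ± √Δ)/2 = (32 ± 8.2462)/2,
  λ_1 = 20.1231,  λ_2 = 11.8769.

Step 4 — unit eigenvector for λ_1: solve (Sigma - λ_1 I)v = 0. First row:
  (12 - 20.1231)·v_x + (-1)·v_y = 0, i.e. (-8.1231)·v_x + (-1)·v_y = 0,
  so v ∝ (b, λ_1 - a) = (-1, 8.1231); multiply by -1 so the first entry is positive: u = (1, -8.1231).
  ||u|| = √((1)² + (-8.1231)²) = √(66.9848) ≈ 8.1844,
  v_1 = u/||u|| ≈ (0.1222, -0.9925) (||v_1|| = 1).

λ_1 = 20.1231,  λ_2 = 11.8769;  v_1 ≈ (0.1222, -0.9925)


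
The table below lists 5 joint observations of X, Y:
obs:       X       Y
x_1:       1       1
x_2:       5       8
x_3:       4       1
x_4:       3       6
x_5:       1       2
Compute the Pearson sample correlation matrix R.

Step 1 — column means:
  mean(X) = (1 + 5 + 4 + 3 + 1) / 5 = 14/5 = 2.8
  mean(Y) = (1 + 8 + 1 + 6 + 2) / 5 = 18/5 = 3.6

Step 2 — sample variances and covariances s[i,j] = (1/(n-1)) · Σ_k (x_{k,i} - mean_i) · (x_{k,j} - mean_j), with n-1 = 4:
  s[X,X] = ((-1.8)·(-1.8) + (2.2)·(2.2) + (1.2)·(1.2) + (0.2)·(0.2) + (-1.8)·(-1.8)) / 4 = 12.8/4 = 3.2
  s[X,Y] = ((-1.8)·(-2.6) + (2.2)·(4.4) + (1.2)·(-2.6) + (0.2)·(2.4) + (-1.8)·(-1.6)) / 4 = 14.6/4 = 3.65
  s[Y,Y] = ((-2.6)·(-2.6) + (4.4)·(4.4) + (-2.6)·(-2.6) + (2.4)·(2.4) + (-1.6)·(-1.6)) / 4 = 41.2/4 = 10.3
  Sample standard deviations s_i = √(s[i,i]):
  s(X) = √(3.2) = 1.7889
  s(Y) = √(10.3) = 3.2094

Step 3 — r_{ij} = s_{ij} / (s_i · s_j):
  r[X,X] = 1 (diagonal).
  r[X,Y] = 3.65 / (1.7889 · 3.2094) = 3.65 / 5.7411 = 0.6358
  r[Y,Y] = 1 (diagonal).

R is symmetric with unit diagonal. Assembling:

R = [[1, 0.6358],
 [0.6358, 1]]


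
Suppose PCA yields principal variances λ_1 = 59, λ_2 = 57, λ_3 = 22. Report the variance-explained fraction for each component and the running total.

Step 1 — total variance = trace(Sigma) = Σ λ_i = 59 + 57 + 22 = 138.

Step 2 — fraction explained by component i = λ_i / Σ λ:
  PC1: 59/138 = 0.4275
  PC2: 57/138 = 0.413
  PC3: 22/138 = 0.1594

Step 3 — cumulative fraction after k components = (λ_1 + ... + λ_k) / Σ λ:
  k = 1: 59/138 = 0.4275
  k = 2: (59 + 57)/138 = 116/138 = 0.8406
  k = 3: (59 + 57 + 22)/138 = 138/138 = 1

Summary (fraction, with percent):

explained: PC1 0.4275 (42.75%), PC2 0.413 (41.3%), PC3 0.1594 (15.94%);  cumulative: 0.4275, 0.8406, 1


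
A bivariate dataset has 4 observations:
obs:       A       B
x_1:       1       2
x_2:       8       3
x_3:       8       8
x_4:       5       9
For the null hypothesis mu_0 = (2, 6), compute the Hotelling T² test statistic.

Step 1 — sample mean vector:
  mean(A) = (1 + 8 + 8 + 5) / 4 = 22/4 = 5.5
  mean(B) = (2 + 3 + 8 + 9) / 4 = 22/4 = 5.5
  x̄ = (5.5, 5.5),  deviation x̄ - mu_0 = (5.5, 5.5) - (2, 6) = (3.5, -0.5).

Step 2 — sample covariance matrix, S[i,j] = (1/(n-1)) · Σ_k (x_{k,i} - mean_i) · (x_{k,j} - mean_j), divisor n-1 = 3:
  S[A,A] = ((-4.5)·(-4.5) + (2.5)·(2.5) + (2.5)·(2.5) + (-0.5)·(-0.5)) / 3 = 33/3 = 11
  S[A,B] = ((-4.5)·(-3.5) + (2.5)·(-2.5) + (2.5)·(2.5) + (-0.5)·(3.5)) / 3 = 14/3 = 4.6667
  S[B,B] = ((-3.5)·(-3.5) + (-2.5)·(-2.5) + (2.5)·(2.5) + (3.5)·(3.5)) / 3 = 37/3 = 12.3333
  S = [[11, 4.6667],
 [4.6667, 12.3333]].

Step 3 — invert S. det(S) = 11·12.3333 - (4.6667)² = 113.8889.
  S^{-1} = (1/det) · [[d, -b], [-b, a]] = [[0.1083, -0.041],
 [-0.041, 0.0966]].

Step 4 — quadratic form (x̄ - mu_0)^T · S^{-1} · (x̄ - mu_0):
  S^{-1} · (x̄ - mu_0) = (0.3995, -0.1917),
  (x̄ - mu_0)^T · [...] = (3.5)·(0.3995) + (-0.5)·(-0.1917) = 1.4941.

Step 5 — scale by n: T² = 4 · 1.4941 = 5.9766.

T² ≈ 5.9766


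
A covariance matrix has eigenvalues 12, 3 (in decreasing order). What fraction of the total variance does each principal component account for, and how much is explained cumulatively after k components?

Step 1 — total variance = trace(Sigma) = Σ λ_i = 12 + 3 = 15.

Step 2 — fraction explained by component i = λ_i / Σ λ:
  PC1: 12/15 = 0.8
  PC2: 3/15 = 0.2

Step 3 — cumulative fraction after k components = (λ_1 + ... + λ_k) / Σ λ:
  k = 1: 12/15 = 0.8
  k = 2: (12 + 3)/15 = 15/15 = 1

Summary (fraction, with percent):

explained: PC1 0.8 (80%), PC2 0.2 (20%);  cumulative: 0.8, 1


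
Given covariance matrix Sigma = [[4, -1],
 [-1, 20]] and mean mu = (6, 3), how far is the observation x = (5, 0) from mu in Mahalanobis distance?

Step 1 — centre the observation: (x - mu) = (-1, -3).

Step 2 — invert Sigma. det(Sigma) = 4·20 - (-1)² = 79.
  Sigma^{-1} = (1/det) · [[d, -b], [-b, a]] = [[0.2532, 0.0127],
 [0.0127, 0.0506]].

Step 3 — form the quadratic (x - mu)^T · Sigma^{-1} · (x - mu):
  Sigma^{-1} · (x - mu) = (-0.2911, -0.1646).
  (x - mu)^T · [Sigma^{-1} · (x - mu)] = (-1)·(-0.2911) + (-3)·(-0.1646) = 0.7848.

Step 4 — take square root: d = √(0.7848) ≈ 0.8859.

d(x, mu) = √(0.7848) ≈ 0.8859


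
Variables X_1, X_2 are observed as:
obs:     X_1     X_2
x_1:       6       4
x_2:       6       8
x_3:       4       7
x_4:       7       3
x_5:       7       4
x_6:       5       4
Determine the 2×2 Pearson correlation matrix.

Step 1 — column means:
  mean(X_1) = (6 + 6 + 4 + 7 + 7 + 5) / 6 = 35/6 = 5.8333
  mean(X_2) = (4 + 8 + 7 + 3 + 4 + 4) / 6 = 30/6 = 5

Step 2 — sample variances and covariances s[i,j] = (1/(n-1)) · Σ_k (x_{k,i} - mean_i) · (x_{k,j} - mean_j), with n-1 = 5:
  s[X_1,X_1] = ((0.1667)·(0.1667) + (0.1667)·(0.1667) + (-1.8333)·(-1.8333) + (1.1667)·(1.1667) + (1.1667)·(1.1667) + (-0.8333)·(-0.8333)) / 5 = 6.8333/5 = 1.3667
  s[X_1,X_2] = ((0.1667)·(-1) + (0.1667)·(3) + (-1.8333)·(2) + (1.1667)·(-2) + (1.1667)·(-1) + (-0.8333)·(-1)) / 5 = -6/5 = -1.2
  s[X_2,X_2] = ((-1)·(-1) + (3)·(3) + (2)·(2) + (-2)·(-2) + (-1)·(-1) + (-1)·(-1)) / 5 = 20/5 = 4
  Sample standard deviations s_i = √(s[i,i]):
  s(X_1) = √(1.3667) = 1.169
  s(X_2) = √(4) = 2

Step 3 — r_{ij} = s_{ij} / (s_i · s_j):
  r[X_1,X_1] = 1 (diagonal).
  r[X_1,X_2] = -1.2 / (1.169 · 2) = -1.2 / 2.3381 = -0.5132
  r[X_2,X_2] = 1 (diagonal).

R is symmetric with unit diagonal. Assembling:

R = [[1, -0.5132],
 [-0.5132, 1]]


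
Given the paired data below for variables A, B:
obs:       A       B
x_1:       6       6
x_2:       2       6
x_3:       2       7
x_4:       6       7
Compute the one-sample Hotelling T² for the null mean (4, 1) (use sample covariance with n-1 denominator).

Step 1 — sample mean vector:
  mean(A) = (6 + 2 + 2 + 6) / 4 = 16/4 = 4
  mean(B) = (6 + 6 + 7 + 7) / 4 = 26/4 = 6.5
  x̄ = (4, 6.5),  deviation x̄ - mu_0 = (4, 6.5) - (4, 1) = (0, 5.5).

Step 2 — sample covariance matrix, S[i,j] = (1/(n-1)) · Σ_k (x_{k,i} - mean_i) · (x_{k,j} - mean_j), divisor n-1 = 3:
  S[A,A] = ((2)·(2) + (-2)·(-2) + (-2)·(-2) + (2)·(2)) / 3 = 16/3 = 5.3333
  S[A,B] = ((2)·(-0.5) + (-2)·(-0.5) + (-2)·(0.5) + (2)·(0.5)) / 3 = 0/3 = 0
  S[B,B] = ((-0.5)·(-0.5) + (-0.5)·(-0.5) + (0.5)·(0.5) + (0.5)·(0.5)) / 3 = 1/3 = 0.3333
  S = [[5.3333, 0],
 [0, 0.3333]].

Step 3 — invert S. det(S) = 5.3333·0.3333 - (0)² = 1.7778.
  S^{-1} = (1/det) · [[d, -b], [-b, a]] = [[0.1875, 0],
 [0, 3]].

Step 4 — quadratic form (x̄ - mu_0)^T · S^{-1} · (x̄ - mu_0):
  S^{-1} · (x̄ - mu_0) = (0, 16.5),
  (x̄ - mu_0)^T · [...] = (0)·(0) + (5.5)·(16.5) = 90.75.

Step 5 — scale by n: T² = 4 · 90.75 = 363.

T² ≈ 363


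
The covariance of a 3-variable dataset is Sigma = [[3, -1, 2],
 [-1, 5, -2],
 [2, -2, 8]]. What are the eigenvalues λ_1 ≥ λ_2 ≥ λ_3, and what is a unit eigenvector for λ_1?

Step 1 — characteristic polynomial p(λ) = det(λI - Sigma) = λ³ - tr·λ² + c_1·λ - det, where tr = trace, c_1 = sum of the principal 2×2 minors, det = det(Sigma):
  tr = 3 + 5 + 8 = 16,
  c_1 = (3·5 - (-1)²) + (3·8 - (2)²) + (5·8 - (-2)²) = 14 + 20 + 36 = 70,
  det = 3·(5·8 - (-2)²) - (-1)·((-1)·8 - (-2)·(2)) + (2)·((-1)·(-2) - 5·(2)) = 3·(36) - (-1)·(-4) + (2)·(-8) = 88.
  So p(λ) = λ³ - 16λ² + 70λ - 88.
Step 2 — look for an integer root (rational root theorem: any rational root is an integer divisor of 88). Testing λ = 4:
  p(4) = 64 - 256 + 280 - 88 = 0  ✓
  Dividing out (λ - 4): p(λ) = (λ - 4)(λ² - 12λ + 22).
Step 3 — remaining eigenvalues from the quadratic λ² - 12λ + 22 = 0:
  Δ = 12² - 4·22 = 144 - 88 = 56,  λ = (12 ± √56)/2 = (12 ± 7.4833)/2 ≈ 9.7417 or 2.2583.
  Sorted: λ_1 = 9.7417,  λ_2 = 4,  λ_3 = 2.2583  (check: sum = 16 = tr ✓).

Step 4 — unit eigenvector for λ_1 ≈ 9.7417: v spans the null space of (Sigma - λ_1 I), whose rows are
  r_1 = (-6.7417, -1, 2),  r_2 = (-1, -4.7417, -2),  r_3 = (2, -2, -1.7417).
  v is orthogonal to every row, so take v ∝ r_1 × r_2 = ((-1)·(-2) - (2)·(-4.7417), (2)·(-1) - (-6.7417)·(-2), (-6.7417)·(-4.7417) - (-1)·(-1)) ≈ (11.4833, -15.4833, 30.9666).
  Let u = (11.4833, -15.4833, 30.9666).
  ||u|| = √((11.4833)² + (-15.4833)² + (30.9666)²) = √(1330.5317) ≈ 36.4765,  v_1 = u/||u|| ≈ (0.3148, -0.4245, 0.8489) (||v_1|| = 1).

λ_1 = 9.7417,  λ_2 = 4,  λ_3 = 2.2583;  v_1 ≈ (0.3148, -0.4245, 0.8489)


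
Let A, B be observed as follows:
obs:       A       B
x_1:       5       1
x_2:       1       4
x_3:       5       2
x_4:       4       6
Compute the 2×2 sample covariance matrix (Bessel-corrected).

Step 1 — column means:
  mean(A) = (5 + 1 + 5 + 4) / 4 = 15/4 = 3.75
  mean(B) = (1 + 4 + 2 + 6) / 4 = 13/4 = 3.25

Step 2 — sample covariance S[i,j] = (1/(n-1)) · Σ_k (x_{k,i} - mean_i) · (x_{k,j} - mean_j), with n-1 = 3.
  S[A,A] = ((1.25)·(1.25) + (-2.75)·(-2.75) + (1.25)·(1.25) + (0.25)·(0.25)) / 3 = 10.75/3 = 3.5833
  S[A,B] = ((1.25)·(-2.25) + (-2.75)·(0.75) + (1.25)·(-1.25) + (0.25)·(2.75)) / 3 = -5.75/3 = -1.9167
  S[B,B] = ((-2.25)·(-2.25) + (0.75)·(0.75) + (-1.25)·(-1.25) + (2.75)·(2.75)) / 3 = 14.75/3 = 4.9167

S is symmetric (S[j,i] = S[i,j]). Assembling:

S = [[3.5833, -1.9167],
 [-1.9167, 4.9167]]


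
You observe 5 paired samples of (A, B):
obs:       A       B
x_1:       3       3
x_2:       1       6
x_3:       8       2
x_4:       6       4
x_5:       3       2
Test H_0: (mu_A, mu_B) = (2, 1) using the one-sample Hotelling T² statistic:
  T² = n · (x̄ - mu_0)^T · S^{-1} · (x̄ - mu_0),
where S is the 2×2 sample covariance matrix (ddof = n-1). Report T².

Step 1 — sample mean vector:
  mean(A) = (3 + 1 + 8 + 6 + 3) / 5 = 21/5 = 4.2
  mean(B) = (3 + 6 + 2 + 4 + 2) / 5 = 17/5 = 3.4
  x̄ = (4.2, 3.4),  deviation x̄ - mu_0 = (4.2, 3.4) - (2, 1) = (2.2, 2.4).

Step 2 — sample covariance matrix, S[i,j] = (1/(n-1)) · Σ_k (x_{k,i} - mean_i) · (x_{k,j} - mean_j), divisor n-1 = 4:
  S[A,A] = ((-1.2)·(-1.2) + (-3.2)·(-3.2) + (3.8)·(3.8) + (1.8)·(1.8) + (-1.2)·(-1.2)) / 4 = 30.8/4 = 7.7
  S[A,B] = ((-1.2)·(-0.4) + (-3.2)·(2.6) + (3.8)·(-1.4) + (1.8)·(0.6) + (-1.2)·(-1.4)) / 4 = -10.4/4 = -2.6
  S[B,B] = ((-0.4)·(-0.4) + (2.6)·(2.6) + (-1.4)·(-1.4) + (0.6)·(0.6) + (-1.4)·(-1.4)) / 4 = 11.2/4 = 2.8
  S = [[7.7, -2.6],
 [-2.6, 2.8]].

Step 3 — invert S. det(S) = 7.7·2.8 - (-2.6)² = 14.8.
  S^{-1} = (1/det) · [[d, -b], [-b, a]] = [[0.1892, 0.1757],
 [0.1757, 0.5203]].

Step 4 — quadratic form (x̄ - mu_0)^T · S^{-1} · (x̄ - mu_0):
  S^{-1} · (x̄ - mu_0) = (0.8378, 1.6351),
  (x̄ - mu_0)^T · [...] = (2.2)·(0.8378) + (2.4)·(1.6351) = 5.7676.

Step 5 — scale by n: T² = 5 · 5.7676 = 28.8378.

T² ≈ 28.8378


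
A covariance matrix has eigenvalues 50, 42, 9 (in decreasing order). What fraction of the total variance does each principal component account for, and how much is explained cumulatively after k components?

Step 1 — total variance = trace(Sigma) = Σ λ_i = 50 + 42 + 9 = 101.

Step 2 — fraction explained by component i = λ_i / Σ λ:
  PC1: 50/101 = 0.495
  PC2: 42/101 = 0.4158
  PC3: 9/101 = 0.0891

Step 3 — cumulative fraction after k components = (λ_1 + ... + λ_k) / Σ λ:
  k = 1: 50/101 = 0.495
  k = 2: (50 + 42)/101 = 92/101 = 0.9109
  k = 3: (50 + 42 + 9)/101 = 101/101 = 1

Summary (fraction, with percent):

explained: PC1 0.495 (49.5%), PC2 0.4158 (41.58%), PC3 0.0891 (8.91%);  cumulative: 0.495, 0.9109, 1


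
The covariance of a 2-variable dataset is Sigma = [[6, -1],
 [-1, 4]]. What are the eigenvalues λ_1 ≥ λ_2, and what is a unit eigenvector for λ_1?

Step 1 — characteristic polynomial of 2×2 Sigma:
  det(Sigma - λI) = λ² - trace · λ + det = 0.
  trace = 6 + 4 = 10, det = 6·4 - (-1)² = 23.
Step 2 — discriminant:
  Δ = trace² - 4·det = 100 - 92 = 8.
Step 3 — eigenvalues:
  λ = (trace ± √Δ)/2 = (10 ± 2.8284)/2,
  λ_1 = 6.4142,  λ_2 = 3.5858.

Step 4 — unit eigenvector for λ_1: solve (Sigma - λ_1 I)v = 0. First row:
  (6 - 6.4142)·v_x + (-1)·v_y = 0, i.e. (-0.4142)·v_x + (-1)·v_y = 0,
  so v ∝ (b, λ_1 - a) = (-1, 0.4142); multiply by -1 so the first entry is positive: u = (1, -0.4142).
  ||u|| = √((1)² + (-0.4142)²) = √(1.1716) ≈ 1.0824,
  v_1 = u/||u|| ≈ (0.9239, -0.3827) (||v_1|| = 1).

λ_1 = 6.4142,  λ_2 = 3.5858;  v_1 ≈ (0.9239, -0.3827)


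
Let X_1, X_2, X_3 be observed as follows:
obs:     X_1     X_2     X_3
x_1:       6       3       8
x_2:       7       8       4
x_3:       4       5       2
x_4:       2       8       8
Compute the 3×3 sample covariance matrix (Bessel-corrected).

Step 1 — column means:
  mean(X_1) = (6 + 7 + 4 + 2) / 4 = 19/4 = 4.75
  mean(X_2) = (3 + 8 + 5 + 8) / 4 = 24/4 = 6
  mean(X_3) = (8 + 4 + 2 + 8) / 4 = 22/4 = 5.5

Step 2 — sample covariance S[i,j] = (1/(n-1)) · Σ_k (x_{k,i} - mean_i) · (x_{k,j} - mean_j), with n-1 = 3.
  S[X_1,X_1] = ((1.25)·(1.25) + (2.25)·(2.25) + (-0.75)·(-0.75) + (-2.75)·(-2.75)) / 3 = 14.75/3 = 4.9167
  S[X_1,X_2] = ((1.25)·(-3) + (2.25)·(2) + (-0.75)·(-1) + (-2.75)·(2)) / 3 = -4/3 = -1.3333
  S[X_1,X_3] = ((1.25)·(2.5) + (2.25)·(-1.5) + (-0.75)·(-3.5) + (-2.75)·(2.5)) / 3 = -4.5/3 = -1.5
  S[X_2,X_2] = ((-3)·(-3) + (2)·(2) + (-1)·(-1) + (2)·(2)) / 3 = 18/3 = 6
  S[X_2,X_3] = ((-3)·(2.5) + (2)·(-1.5) + (-1)·(-3.5) + (2)·(2.5)) / 3 = -2/3 = -0.6667
  S[X_3,X_3] = ((2.5)·(2.5) + (-1.5)·(-1.5) + (-3.5)·(-3.5) + (2.5)·(2.5)) / 3 = 27/3 = 9

S is symmetric (S[j,i] = S[i,j]). Assembling:

S = [[4.9167, -1.3333, -1.5],
 [-1.3333, 6, -0.6667],
 [-1.5, -0.6667, 9]]


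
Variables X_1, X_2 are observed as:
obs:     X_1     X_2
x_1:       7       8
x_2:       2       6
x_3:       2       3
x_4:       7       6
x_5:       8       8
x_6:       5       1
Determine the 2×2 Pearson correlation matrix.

Step 1 — column means:
  mean(X_1) = (7 + 2 + 2 + 7 + 8 + 5) / 6 = 31/6 = 5.1667
  mean(X_2) = (8 + 6 + 3 + 6 + 8 + 1) / 6 = 32/6 = 5.3333

Step 2 — sample variances and covariances s[i,j] = (1/(n-1)) · Σ_k (x_{k,i} - mean_i) · (x_{k,j} - mean_j), with n-1 = 5:
  s[X_1,X_1] = ((1.8333)·(1.8333) + (-3.1667)·(-3.1667) + (-3.1667)·(-3.1667) + (1.8333)·(1.8333) + (2.8333)·(2.8333) + (-0.1667)·(-0.1667)) / 5 = 34.8333/5 = 6.9667
  s[X_1,X_2] = ((1.8333)·(2.6667) + (-3.1667)·(0.6667) + (-3.1667)·(-2.3333) + (1.8333)·(0.6667) + (2.8333)·(2.6667) + (-0.1667)·(-4.3333)) / 5 = 19.6667/5 = 3.9333
  s[X_2,X_2] = ((2.6667)·(2.6667) + (0.6667)·(0.6667) + (-2.3333)·(-2.3333) + (0.6667)·(0.6667) + (2.6667)·(2.6667) + (-4.3333)·(-4.3333)) / 5 = 39.3333/5 = 7.8667
  Sample standard deviations s_i = √(s[i,i]):
  s(X_1) = √(6.9667) = 2.6394
  s(X_2) = √(7.8667) = 2.8048

Step 3 — r_{ij} = s_{ij} / (s_i · s_j):
  r[X_1,X_1] = 1 (diagonal).
  r[X_1,X_2] = 3.9333 / (2.6394 · 2.8048) = 3.9333 / 7.403 = 0.5313
  r[X_2,X_2] = 1 (diagonal).

R is symmetric with unit diagonal. Assembling:

R = [[1, 0.5313],
 [0.5313, 1]]


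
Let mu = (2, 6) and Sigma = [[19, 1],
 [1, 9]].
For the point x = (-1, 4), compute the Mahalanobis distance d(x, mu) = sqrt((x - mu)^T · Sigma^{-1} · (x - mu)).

Step 1 — centre the observation: (x - mu) = (-3, -2).

Step 2 — invert Sigma. det(Sigma) = 19·9 - (1)² = 170.
  Sigma^{-1} = (1/det) · [[d, -b], [-b, a]] = [[0.0529, -0.0059],
 [-0.0059, 0.1118]].

Step 3 — form the quadratic (x - mu)^T · Sigma^{-1} · (x - mu):
  Sigma^{-1} · (x - mu) = (-0.1471, -0.2059).
  (x - mu)^T · [Sigma^{-1} · (x - mu)] = (-3)·(-0.1471) + (-2)·(-0.2059) = 0.8529.

Step 4 — take square root: d = √(0.8529) ≈ 0.9235.

d(x, mu) = √(0.8529) ≈ 0.9235


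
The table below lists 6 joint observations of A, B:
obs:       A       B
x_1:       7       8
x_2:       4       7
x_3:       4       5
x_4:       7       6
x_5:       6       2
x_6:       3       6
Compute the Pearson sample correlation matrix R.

Step 1 — column means:
  mean(A) = (7 + 4 + 4 + 7 + 6 + 3) / 6 = 31/6 = 5.1667
  mean(B) = (8 + 7 + 5 + 6 + 2 + 6) / 6 = 34/6 = 5.6667

Step 2 — sample variances and covariances s[i,j] = (1/(n-1)) · Σ_k (x_{k,i} - mean_i) · (x_{k,j} - mean_j), with n-1 = 5:
  s[A,A] = ((1.8333)·(1.8333) + (-1.1667)·(-1.1667) + (-1.1667)·(-1.1667) + (1.8333)·(1.8333) + (0.8333)·(0.8333) + (-2.1667)·(-2.1667)) / 5 = 14.8333/5 = 2.9667
  s[A,B] = ((1.8333)·(2.3333) + (-1.1667)·(1.3333) + (-1.1667)·(-0.6667) + (1.8333)·(0.3333) + (0.8333)·(-3.6667) + (-2.1667)·(0.3333)) / 5 = 0.3333/5 = 0.0667
  s[B,B] = ((2.3333)·(2.3333) + (1.3333)·(1.3333) + (-0.6667)·(-0.6667) + (0.3333)·(0.3333) + (-3.6667)·(-3.6667) + (0.3333)·(0.3333)) / 5 = 21.3333/5 = 4.2667
  Sample standard deviations s_i = √(s[i,i]):
  s(A) = √(2.9667) = 1.7224
  s(B) = √(4.2667) = 2.0656

Step 3 — r_{ij} = s_{ij} / (s_i · s_j):
  r[A,A] = 1 (diagonal).
  r[A,B] = 0.0667 / (1.7224 · 2.0656) = 0.0667 / 3.5578 = 0.0187
  r[B,B] = 1 (diagonal).

R is symmetric with unit diagonal. Assembling:

R = [[1, 0.0187],
 [0.0187, 1]]


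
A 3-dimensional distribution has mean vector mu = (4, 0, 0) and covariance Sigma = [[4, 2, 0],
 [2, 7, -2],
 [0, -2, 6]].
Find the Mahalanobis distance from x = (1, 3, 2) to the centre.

Step 1 — centre the observation: (x - mu) = (-3, 3, 2).

Step 2 — invert Sigma (cofactor / det for 3×3, or solve directly):
  Sigma^{-1} = [[0.2969, -0.0938, -0.0312],
 [-0.0938, 0.1875, 0.0625],
 [-0.0312, 0.0625, 0.1875]].

Step 3 — form the quadratic (x - mu)^T · Sigma^{-1} · (x - mu):
  Sigma^{-1} · (x - mu) = (-1.2344, 0.9688, 0.6562).
  (x - mu)^T · [Sigma^{-1} · (x - mu)] = (-3)·(-1.2344) + (3)·(0.9688) + (2)·(0.6562) = 7.9219.

Step 4 — take square root: d = √(7.9219) ≈ 2.8146.

d(x, mu) = √(7.9219) ≈ 2.8146


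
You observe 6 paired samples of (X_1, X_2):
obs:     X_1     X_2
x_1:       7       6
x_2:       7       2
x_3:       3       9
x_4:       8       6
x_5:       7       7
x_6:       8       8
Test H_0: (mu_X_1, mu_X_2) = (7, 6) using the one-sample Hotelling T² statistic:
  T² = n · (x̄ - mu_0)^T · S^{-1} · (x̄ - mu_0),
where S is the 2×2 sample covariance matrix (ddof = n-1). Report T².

Step 1 — sample mean vector:
  mean(X_1) = (7 + 7 + 3 + 8 + 7 + 8) / 6 = 40/6 = 6.6667
  mean(X_2) = (6 + 2 + 9 + 6 + 7 + 8) / 6 = 38/6 = 6.3333
  x̄ = (6.6667, 6.3333),  deviation x̄ - mu_0 = (6.6667, 6.3333) - (7, 6) = (-0.3333, 0.3333).

Step 2 — sample covariance matrix, S[i,j] = (1/(n-1)) · Σ_k (x_{k,i} - mean_i) · (x_{k,j} - mean_j), divisor n-1 = 5:
  S[X_1,X_1] = ((0.3333)·(0.3333) + (0.3333)·(0.3333) + (-3.6667)·(-3.6667) + (1.3333)·(1.3333) + (0.3333)·(0.3333) + (1.3333)·(1.3333)) / 5 = 17.3333/5 = 3.4667
  S[X_1,X_2] = ((0.3333)·(-0.3333) + (0.3333)·(-4.3333) + (-3.6667)·(2.6667) + (1.3333)·(-0.3333) + (0.3333)·(0.6667) + (1.3333)·(1.6667)) / 5 = -9.3333/5 = -1.8667
  S[X_2,X_2] = ((-0.3333)·(-0.3333) + (-4.3333)·(-4.3333) + (2.6667)·(2.6667) + (-0.3333)·(-0.3333) + (0.6667)·(0.6667) + (1.6667)·(1.6667)) / 5 = 29.3333/5 = 5.8667
  S = [[3.4667, -1.8667],
 [-1.8667, 5.8667]].

Step 3 — invert S. det(S) = 3.4667·5.8667 - (-1.8667)² = 16.8533.
  S^{-1} = (1/det) · [[d, -b], [-b, a]] = [[0.3481, 0.1108],
 [0.1108, 0.2057]].

Step 4 — quadratic form (x̄ - mu_0)^T · S^{-1} · (x̄ - mu_0):
  S^{-1} · (x̄ - mu_0) = (-0.0791, 0.0316),
  (x̄ - mu_0)^T · [...] = (-0.3333)·(-0.0791) + (0.3333)·(0.0316) = 0.0369.

Step 5 — scale by n: T² = 6 · 0.0369 = 0.2215.

T² ≈ 0.2215


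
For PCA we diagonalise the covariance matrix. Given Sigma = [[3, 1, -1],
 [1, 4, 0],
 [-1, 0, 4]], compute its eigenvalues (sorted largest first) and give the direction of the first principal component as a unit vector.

Step 1 — characteristic polynomial p(λ) = det(λI - Sigma) = λ³ - tr·λ² + c_1·λ - det, where tr = trace, c_1 = sum of the principal 2×2 minors, det = det(Sigma):
  tr = 3 + 4 + 4 = 11,
  c_1 = (3·4 - (1)²) + (3·4 - (-1)²) + (4·4 - (0)²) = 11 + 11 + 16 = 38,
  det = 3·(4·4 - (0)²) - (1)·((1)·4 - (0)·(-1)) + (-1)·((1)·(0) - 4·(-1)) = 3·(16) - (1)·(4) + (-1)·(4) = 40.
  So p(λ) = λ³ - 11λ² + 38λ - 40.
Step 2 — look for an integer root (rational root theorem: any rational root is an integer divisor of 40). Testing λ = 2:
  p(2) = 8 - 44 + 76 - 40 = 0  ✓
  Dividing out (λ - 2): p(λ) = (λ - 2)(λ² - 9λ + 20).
Step 3 — remaining eigenvalues from the quadratic λ² - 9λ + 20 = 0:
  Δ = 9² - 4·20 = 81 - 80 = 1,  λ = (9 ± √1)/2 = (9 ± 1)/2 = 5 or 4.
  Sorted: λ_1 = 5,  λ_2 = 4,  λ_3 = 2  (check: sum = 11 = tr ✓).

Step 4 — unit eigenvector for λ_1 = 5: v spans the null space of (Sigma - λ_1 I), whose rows are
  r_1 = (-2, 1, -1),  r_2 = (1, -1, 0),  r_3 = (-1, 0, -1).
  v is orthogonal to every row, so take v ∝ r_1 × r_2 = ((1)·(0) - (-1)·(-1), (-1)·(1) - (-2)·(0), (-2)·(-1) - (1)·(1)) = (-1, -1, 1).
  Rescale (multiply by -1 so the first nonzero entry is positive): u = (1, 1, -1).
  ||u|| = √((1)² + (1)² + (-1)²) = √(3) ≈ 1.7321,  v_1 = u/||u|| ≈ (0.5774, 0.5774, -0.5774) (||v_1|| = 1).

λ_1 = 5,  λ_2 = 4,  λ_3 = 2;  v_1 ≈ (0.5774, 0.5774, -0.5774)


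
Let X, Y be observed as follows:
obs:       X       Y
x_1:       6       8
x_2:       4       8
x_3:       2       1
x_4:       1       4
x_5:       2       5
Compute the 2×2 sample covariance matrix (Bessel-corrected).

Step 1 — column means:
  mean(X) = (6 + 4 + 2 + 1 + 2) / 5 = 15/5 = 3
  mean(Y) = (8 + 8 + 1 + 4 + 5) / 5 = 26/5 = 5.2

Step 2 — sample covariance S[i,j] = (1/(n-1)) · Σ_k (x_{k,i} - mean_i) · (x_{k,j} - mean_j), with n-1 = 4.
  S[X,X] = ((3)·(3) + (1)·(1) + (-1)·(-1) + (-2)·(-2) + (-1)·(-1)) / 4 = 16/4 = 4
  S[X,Y] = ((3)·(2.8) + (1)·(2.8) + (-1)·(-4.2) + (-2)·(-1.2) + (-1)·(-0.2)) / 4 = 18/4 = 4.5
  S[Y,Y] = ((2.8)·(2.8) + (2.8)·(2.8) + (-4.2)·(-4.2) + (-1.2)·(-1.2) + (-0.2)·(-0.2)) / 4 = 34.8/4 = 8.7

S is symmetric (S[j,i] = S[i,j]). Assembling:

S = [[4, 4.5],
 [4.5, 8.7]]


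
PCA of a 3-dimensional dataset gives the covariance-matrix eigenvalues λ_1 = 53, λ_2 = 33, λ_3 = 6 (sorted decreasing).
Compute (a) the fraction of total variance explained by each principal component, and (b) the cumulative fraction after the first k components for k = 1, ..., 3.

Step 1 — total variance = trace(Sigma) = Σ λ_i = 53 + 33 + 6 = 92.

Step 2 — fraction explained by component i = λ_i / Σ λ:
  PC1: 53/92 = 0.5761
  PC2: 33/92 = 0.3587
  PC3: 6/92 = 0.0652

Step 3 — cumulative fraction after k components = (λ_1 + ... + λ_k) / Σ λ:
  k = 1: 53/92 = 0.5761
  k = 2: (53 + 33)/92 = 86/92 = 0.9348
  k = 3: (53 + 33 + 6)/92 = 92/92 = 1

Summary (fraction, with percent):

explained: PC1 0.5761 (57.61%), PC2 0.3587 (35.87%), PC3 0.0652 (6.52%);  cumulative: 0.5761, 0.9348, 1


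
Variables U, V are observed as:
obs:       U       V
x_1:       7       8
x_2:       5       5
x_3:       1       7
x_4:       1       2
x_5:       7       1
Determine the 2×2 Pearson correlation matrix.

Step 1 — column means:
  mean(U) = (7 + 5 + 1 + 1 + 7) / 5 = 21/5 = 4.2
  mean(V) = (8 + 5 + 7 + 2 + 1) / 5 = 23/5 = 4.6

Step 2 — sample variances and covariances s[i,j] = (1/(n-1)) · Σ_k (x_{k,i} - mean_i) · (x_{k,j} - mean_j), with n-1 = 4:
  s[U,U] = ((2.8)·(2.8) + (0.8)·(0.8) + (-3.2)·(-3.2) + (-3.2)·(-3.2) + (2.8)·(2.8)) / 4 = 36.8/4 = 9.2
  s[U,V] = ((2.8)·(3.4) + (0.8)·(0.4) + (-3.2)·(2.4) + (-3.2)·(-2.6) + (2.8)·(-3.6)) / 4 = 0.4/4 = 0.1
  s[V,V] = ((3.4)·(3.4) + (0.4)·(0.4) + (2.4)·(2.4) + (-2.6)·(-2.6) + (-3.6)·(-3.6)) / 4 = 37.2/4 = 9.3
  Sample standard deviations s_i = √(s[i,i]):
  s(U) = √(9.2) = 3.0332
  s(V) = √(9.3) = 3.0496

Step 3 — r_{ij} = s_{ij} / (s_i · s_j):
  r[U,U] = 1 (diagonal).
  r[U,V] = 0.1 / (3.0332 · 3.0496) = 0.1 / 9.2499 = 0.0108
  r[V,V] = 1 (diagonal).

R is symmetric with unit diagonal. Assembling:

R = [[1, 0.0108],
 [0.0108, 1]]


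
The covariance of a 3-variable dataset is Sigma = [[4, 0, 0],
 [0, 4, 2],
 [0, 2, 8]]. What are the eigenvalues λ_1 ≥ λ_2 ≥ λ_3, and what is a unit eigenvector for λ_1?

Step 1 — characteristic polynomial p(λ) = det(λI - Sigma) = λ³ - tr·λ² + c_1·λ - det, where tr = trace, c_1 = sum of the principal 2×2 minors, det = det(Sigma):
  tr = 4 + 4 + 8 = 16,
  c_1 = (4·4 - (0)²) + (4·8 - (0)²) + (4·8 - (2)²) = 16 + 32 + 28 = 76,
  det = 4·(4·8 - (2)²) - (0)·((0)·8 - (2)·(0)) + (0)·((0)·(2) - 4·(0)) = 4·(28) - (0)·(0) + (0)·(0) = 112.
  So p(λ) = λ³ - 16λ² + 76λ - 112.
Step 2 — look for an integer root (rational root theorem: any rational root is an integer divisor of 112). Testing λ = 4:
  p(4) = 64 - 256 + 304 - 112 = 0  ✓
  Dividing out (λ - 4): p(λ) = (λ - 4)(λ² - 12λ + 28).
Step 3 — remaining eigenvalues from the quadratic λ² - 12λ + 28 = 0:
  Δ = 12² - 4·28 = 144 - 112 = 32,  λ = (12 ± √32)/2 = (12 ± 5.6569)/2 ≈ 8.8284 or 3.1716.
  Sorted: λ_1 = 8.8284,  λ_2 = 4,  λ_3 = 3.1716  (check: sum = 16 = tr ✓).

Step 4 — unit eigenvector for λ_1 ≈ 8.8284: v spans the null space of (Sigma - λ_1 I), whose rows are
  r_1 = (-4.8284, 0, 0),  r_2 = (0, -4.8284, 2),  r_3 = (0, 2, -0.8284).
  v is orthogonal to every row, so take v ∝ r_1 × r_2 = ((0)·(2) - (0)·(-4.8284), (0)·(0) - (-4.8284)·(2), (-4.8284)·(-4.8284) - (0)·(0)) ≈ (0, 9.6569, 23.3137).
  Let u = (0, 9.6569, 23.3137).
  ||u|| = √((0)² + (9.6569)² + (23.3137)²) = √(636.7838) ≈ 25.2346,  v_1 = u/||u|| ≈ (0, 0.3827, 0.9239) (||v_1|| = 1).

λ_1 = 8.8284,  λ_2 = 4,  λ_3 = 3.1716;  v_1 ≈ (0, 0.3827, 0.9239)


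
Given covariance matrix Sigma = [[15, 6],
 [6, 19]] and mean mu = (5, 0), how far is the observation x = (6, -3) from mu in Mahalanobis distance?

Step 1 — centre the observation: (x - mu) = (1, -3).

Step 2 — invert Sigma. det(Sigma) = 15·19 - (6)² = 249.
  Sigma^{-1} = (1/det) · [[d, -b], [-b, a]] = [[0.0763, -0.0241],
 [-0.0241, 0.0602]].

Step 3 — form the quadratic (x - mu)^T · Sigma^{-1} · (x - mu):
  Sigma^{-1} · (x - mu) = (0.1486, -0.2048).
  (x - mu)^T · [Sigma^{-1} · (x - mu)] = (1)·(0.1486) + (-3)·(-0.2048) = 0.7631.

Step 4 — take square root: d = √(0.7631) ≈ 0.8735.

d(x, mu) = √(0.7631) ≈ 0.8735


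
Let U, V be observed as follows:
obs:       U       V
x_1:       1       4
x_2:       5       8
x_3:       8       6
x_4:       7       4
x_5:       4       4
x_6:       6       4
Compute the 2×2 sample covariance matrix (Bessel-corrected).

Step 1 — column means:
  mean(U) = (1 + 5 + 8 + 7 + 4 + 6) / 6 = 31/6 = 5.1667
  mean(V) = (4 + 8 + 6 + 4 + 4 + 4) / 6 = 30/6 = 5

Step 2 — sample covariance S[i,j] = (1/(n-1)) · Σ_k (x_{k,i} - mean_i) · (x_{k,j} - mean_j), with n-1 = 5.
  S[U,U] = ((-4.1667)·(-4.1667) + (-0.1667)·(-0.1667) + (2.8333)·(2.8333) + (1.8333)·(1.8333) + (-1.1667)·(-1.1667) + (0.8333)·(0.8333)) / 5 = 30.8333/5 = 6.1667
  S[U,V] = ((-4.1667)·(-1) + (-0.1667)·(3) + (2.8333)·(1) + (1.8333)·(-1) + (-1.1667)·(-1) + (0.8333)·(-1)) / 5 = 5/5 = 1
  S[V,V] = ((-1)·(-1) + (3)·(3) + (1)·(1) + (-1)·(-1) + (-1)·(-1) + (-1)·(-1)) / 5 = 14/5 = 2.8

S is symmetric (S[j,i] = S[i,j]). Assembling:

S = [[6.1667, 1],
 [1, 2.8]]


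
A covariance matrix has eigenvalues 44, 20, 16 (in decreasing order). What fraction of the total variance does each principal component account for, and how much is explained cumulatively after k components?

Step 1 — total variance = trace(Sigma) = Σ λ_i = 44 + 20 + 16 = 80.

Step 2 — fraction explained by component i = λ_i / Σ λ:
  PC1: 44/80 = 0.55
  PC2: 20/80 = 0.25
  PC3: 16/80 = 0.2

Step 3 — cumulative fraction after k components = (λ_1 + ... + λ_k) / Σ λ:
  k = 1: 44/80 = 0.55
  k = 2: (44 + 20)/80 = 64/80 = 0.8
  k = 3: (44 + 20 + 16)/80 = 80/80 = 1

Summary (fraction, with percent):

explained: PC1 0.55 (55%), PC2 0.25 (25%), PC3 0.2 (20%);  cumulative: 0.55, 0.8, 1


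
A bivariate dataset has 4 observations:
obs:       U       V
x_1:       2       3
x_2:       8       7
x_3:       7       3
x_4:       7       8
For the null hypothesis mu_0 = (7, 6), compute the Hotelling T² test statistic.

Step 1 — sample mean vector:
  mean(U) = (2 + 8 + 7 + 7) / 4 = 24/4 = 6
  mean(V) = (3 + 7 + 3 + 8) / 4 = 21/4 = 5.25
  x̄ = (6, 5.25),  deviation x̄ - mu_0 = (6, 5.25) - (7, 6) = (-1, -0.75).

Step 2 — sample covariance matrix, S[i,j] = (1/(n-1)) · Σ_k (x_{k,i} - mean_i) · (x_{k,j} - mean_j), divisor n-1 = 3:
  S[U,U] = ((-4)·(-4) + (2)·(2) + (1)·(1) + (1)·(1)) / 3 = 22/3 = 7.3333
  S[U,V] = ((-4)·(-2.25) + (2)·(1.75) + (1)·(-2.25) + (1)·(2.75)) / 3 = 13/3 = 4.3333
  S[V,V] = ((-2.25)·(-2.25) + (1.75)·(1.75) + (-2.25)·(-2.25) + (2.75)·(2.75)) / 3 = 20.75/3 = 6.9167
  S = [[7.3333, 4.3333],
 [4.3333, 6.9167]].

Step 3 — invert S. det(S) = 7.3333·6.9167 - (4.3333)² = 31.9444.
  S^{-1} = (1/det) · [[d, -b], [-b, a]] = [[0.2165, -0.1357],
 [-0.1357, 0.2296]].

Step 4 — quadratic form (x̄ - mu_0)^T · S^{-1} · (x̄ - mu_0):
  S^{-1} · (x̄ - mu_0) = (-0.1148, -0.0365),
  (x̄ - mu_0)^T · [...] = (-1)·(-0.1148) + (-0.75)·(-0.0365) = 0.1422.

Step 5 — scale by n: T² = 4 · 0.1422 = 0.5687.

T² ≈ 0.5687


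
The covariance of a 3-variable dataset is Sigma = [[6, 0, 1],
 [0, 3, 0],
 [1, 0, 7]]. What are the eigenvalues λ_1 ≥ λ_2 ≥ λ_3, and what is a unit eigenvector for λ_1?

Step 1 — characteristic polynomial p(λ) = det(λI - Sigma) = λ³ - tr·λ² + c_1·λ - det, where tr = trace, c_1 = sum of the principal 2×2 minors, det = det(Sigma):
  tr = 6 + 3 + 7 = 16,
  c_1 = (6·3 - (0)²) + (6·7 - (1)²) + (3·7 - (0)²) = 18 + 41 + 21 = 80,
  det = 6·(3·7 - (0)²) - (0)·((0)·7 - (0)·(1)) + (1)·((0)·(0) - 3·(1)) = 6·(21) - (0)·(0) + (1)·(-3) = 123.
  So p(λ) = λ³ - 16λ² + 80λ - 123.
Step 2 — look for an integer root (rational root theorem: any rational root is an integer divisor of 123). Testing λ = 3:
  p(3) = 27 - 144 + 240 - 123 = 0  ✓
  Dividing out (λ - 3): p(λ) = (λ - 3)(λ² - 13λ + 41).
Step 3 — remaining eigenvalues from the quadratic λ² - 13λ + 41 = 0:
  Δ = 13² - 4·41 = 169 - 164 = 5,  λ = (13 ± √5)/2 = (13 ± 2.2361)/2 ≈ 7.618 or 5.382.
  Sorted: λ_1 = 7.618,  λ_2 = 5.382,  λ_3 = 3  (check: sum = 16 = tr ✓).

Step 4 — unit eigenvector for λ_1 ≈ 7.618: v spans the null space of (Sigma - λ_1 I), whose rows are
  r_1 = (-1.618, 0, 1),  r_2 = (0, -4.618, 0),  r_3 = (1, 0, -0.618).
  v is orthogonal to every row, so take v ∝ r_1 × r_2 = ((0)·(0) - (1)·(-4.618), (1)·(0) - (-1.618)·(0), (-1.618)·(-4.618) - (0)·(0)) ≈ (4.618, 0, 7.4721).
  Let u = (4.618, 0, 7.4721).
  ||u|| = √((4.618)² + (0)² + (7.4721)²) = √(77.1591) ≈ 8.784,  v_1 = u/||u|| ≈ (0.5257, 0, 0.8507) (||v_1|| = 1).

λ_1 = 7.618,  λ_2 = 5.382,  λ_3 = 3;  v_1 ≈ (0.5257, 0, 0.8507)


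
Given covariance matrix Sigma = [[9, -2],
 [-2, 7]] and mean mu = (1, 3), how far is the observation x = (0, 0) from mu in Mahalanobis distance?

Step 1 — centre the observation: (x - mu) = (-1, -3).

Step 2 — invert Sigma. det(Sigma) = 9·7 - (-2)² = 59.
  Sigma^{-1} = (1/det) · [[d, -b], [-b, a]] = [[0.1186, 0.0339],
 [0.0339, 0.1525]].

Step 3 — form the quadratic (x - mu)^T · Sigma^{-1} · (x - mu):
  Sigma^{-1} · (x - mu) = (-0.2203, -0.4915).
  (x - mu)^T · [Sigma^{-1} · (x - mu)] = (-1)·(-0.2203) + (-3)·(-0.4915) = 1.6949.

Step 4 — take square root: d = √(1.6949) ≈ 1.3019.

d(x, mu) = √(1.6949) ≈ 1.3019


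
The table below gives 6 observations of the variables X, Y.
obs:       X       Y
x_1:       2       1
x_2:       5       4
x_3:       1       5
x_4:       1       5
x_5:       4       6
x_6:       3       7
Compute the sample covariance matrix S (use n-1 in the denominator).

Step 1 — column means:
  mean(X) = (2 + 5 + 1 + 1 + 4 + 3) / 6 = 16/6 = 2.6667
  mean(Y) = (1 + 4 + 5 + 5 + 6 + 7) / 6 = 28/6 = 4.6667

Step 2 — sample covariance S[i,j] = (1/(n-1)) · Σ_k (x_{k,i} - mean_i) · (x_{k,j} - mean_j), with n-1 = 5.
  S[X,X] = ((-0.6667)·(-0.6667) + (2.3333)·(2.3333) + (-1.6667)·(-1.6667) + (-1.6667)·(-1.6667) + (1.3333)·(1.3333) + (0.3333)·(0.3333)) / 5 = 13.3333/5 = 2.6667
  S[X,Y] = ((-0.6667)·(-3.6667) + (2.3333)·(-0.6667) + (-1.6667)·(0.3333) + (-1.6667)·(0.3333) + (1.3333)·(1.3333) + (0.3333)·(2.3333)) / 5 = 2.3333/5 = 0.4667
  S[Y,Y] = ((-3.6667)·(-3.6667) + (-0.6667)·(-0.6667) + (0.3333)·(0.3333) + (0.3333)·(0.3333) + (1.3333)·(1.3333) + (2.3333)·(2.3333)) / 5 = 21.3333/5 = 4.2667

S is symmetric (S[j,i] = S[i,j]). Assembling:

S = [[2.6667, 0.4667],
 [0.4667, 4.2667]]


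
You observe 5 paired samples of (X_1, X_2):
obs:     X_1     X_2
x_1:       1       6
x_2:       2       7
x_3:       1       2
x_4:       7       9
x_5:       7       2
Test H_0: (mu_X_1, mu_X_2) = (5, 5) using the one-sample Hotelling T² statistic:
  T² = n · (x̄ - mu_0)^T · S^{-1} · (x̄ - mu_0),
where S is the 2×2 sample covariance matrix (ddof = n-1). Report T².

Step 1 — sample mean vector:
  mean(X_1) = (1 + 2 + 1 + 7 + 7) / 5 = 18/5 = 3.6
  mean(X_2) = (6 + 7 + 2 + 9 + 2) / 5 = 26/5 = 5.2
  x̄ = (3.6, 5.2),  deviation x̄ - mu_0 = (3.6, 5.2) - (5, 5) = (-1.4, 0.2).

Step 2 — sample covariance matrix, S[i,j] = (1/(n-1)) · Σ_k (x_{k,i} - mean_i) · (x_{k,j} - mean_j), divisor n-1 = 4:
  S[X_1,X_1] = ((-2.6)·(-2.6) + (-1.6)·(-1.6) + (-2.6)·(-2.6) + (3.4)·(3.4) + (3.4)·(3.4)) / 4 = 39.2/4 = 9.8
  S[X_1,X_2] = ((-2.6)·(0.8) + (-1.6)·(1.8) + (-2.6)·(-3.2) + (3.4)·(3.8) + (3.4)·(-3.2)) / 4 = 5.4/4 = 1.35
  S[X_2,X_2] = ((0.8)·(0.8) + (1.8)·(1.8) + (-3.2)·(-3.2) + (3.8)·(3.8) + (-3.2)·(-3.2)) / 4 = 38.8/4 = 9.7
  S = [[9.8, 1.35],
 [1.35, 9.7]].

Step 3 — invert S. det(S) = 9.8·9.7 - (1.35)² = 93.2375.
  S^{-1} = (1/det) · [[d, -b], [-b, a]] = [[0.104, -0.0145],
 [-0.0145, 0.1051]].

Step 4 — quadratic form (x̄ - mu_0)^T · S^{-1} · (x̄ - mu_0):
  S^{-1} · (x̄ - mu_0) = (-0.1485, 0.0413),
  (x̄ - mu_0)^T · [...] = (-1.4)·(-0.1485) + (0.2)·(0.0413) = 0.2162.

Step 5 — scale by n: T² = 5 · 0.2162 = 1.0811.

T² ≈ 1.0811
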